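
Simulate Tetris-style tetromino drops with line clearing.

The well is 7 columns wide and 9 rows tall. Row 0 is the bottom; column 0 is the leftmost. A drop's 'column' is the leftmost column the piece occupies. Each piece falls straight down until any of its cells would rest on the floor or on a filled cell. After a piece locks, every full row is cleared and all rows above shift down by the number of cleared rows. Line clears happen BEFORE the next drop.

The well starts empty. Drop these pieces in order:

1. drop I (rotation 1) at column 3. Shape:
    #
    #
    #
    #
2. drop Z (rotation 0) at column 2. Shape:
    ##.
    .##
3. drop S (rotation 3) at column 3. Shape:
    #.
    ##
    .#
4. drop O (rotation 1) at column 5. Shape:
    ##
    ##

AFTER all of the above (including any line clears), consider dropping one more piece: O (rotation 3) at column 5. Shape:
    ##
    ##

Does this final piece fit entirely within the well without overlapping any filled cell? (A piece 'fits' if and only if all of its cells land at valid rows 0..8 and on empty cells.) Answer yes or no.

Answer: yes

Derivation:
Drop 1: I rot1 at col 3 lands with bottom-row=0; cleared 0 line(s) (total 0); column heights now [0 0 0 4 0 0 0], max=4
Drop 2: Z rot0 at col 2 lands with bottom-row=4; cleared 0 line(s) (total 0); column heights now [0 0 6 6 5 0 0], max=6
Drop 3: S rot3 at col 3 lands with bottom-row=5; cleared 0 line(s) (total 0); column heights now [0 0 6 8 7 0 0], max=8
Drop 4: O rot1 at col 5 lands with bottom-row=0; cleared 0 line(s) (total 0); column heights now [0 0 6 8 7 2 2], max=8
Test piece O rot3 at col 5 (width 2): heights before test = [0 0 6 8 7 2 2]; fits = True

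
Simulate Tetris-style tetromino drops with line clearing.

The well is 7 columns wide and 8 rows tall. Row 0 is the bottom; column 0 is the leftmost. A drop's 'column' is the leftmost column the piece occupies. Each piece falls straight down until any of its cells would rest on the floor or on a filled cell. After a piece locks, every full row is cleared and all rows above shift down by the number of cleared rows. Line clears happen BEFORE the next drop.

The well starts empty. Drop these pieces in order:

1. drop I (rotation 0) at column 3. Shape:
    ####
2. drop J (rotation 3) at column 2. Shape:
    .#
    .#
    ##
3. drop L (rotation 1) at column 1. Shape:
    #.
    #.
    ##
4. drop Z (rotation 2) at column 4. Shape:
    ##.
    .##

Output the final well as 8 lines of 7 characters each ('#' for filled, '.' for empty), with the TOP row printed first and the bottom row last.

Answer: .......
.......
.......
.#.....
.#.#...
.#####.
..##.##
...####

Derivation:
Drop 1: I rot0 at col 3 lands with bottom-row=0; cleared 0 line(s) (total 0); column heights now [0 0 0 1 1 1 1], max=1
Drop 2: J rot3 at col 2 lands with bottom-row=1; cleared 0 line(s) (total 0); column heights now [0 0 2 4 1 1 1], max=4
Drop 3: L rot1 at col 1 lands with bottom-row=2; cleared 0 line(s) (total 0); column heights now [0 5 3 4 1 1 1], max=5
Drop 4: Z rot2 at col 4 lands with bottom-row=1; cleared 0 line(s) (total 0); column heights now [0 5 3 4 3 3 2], max=5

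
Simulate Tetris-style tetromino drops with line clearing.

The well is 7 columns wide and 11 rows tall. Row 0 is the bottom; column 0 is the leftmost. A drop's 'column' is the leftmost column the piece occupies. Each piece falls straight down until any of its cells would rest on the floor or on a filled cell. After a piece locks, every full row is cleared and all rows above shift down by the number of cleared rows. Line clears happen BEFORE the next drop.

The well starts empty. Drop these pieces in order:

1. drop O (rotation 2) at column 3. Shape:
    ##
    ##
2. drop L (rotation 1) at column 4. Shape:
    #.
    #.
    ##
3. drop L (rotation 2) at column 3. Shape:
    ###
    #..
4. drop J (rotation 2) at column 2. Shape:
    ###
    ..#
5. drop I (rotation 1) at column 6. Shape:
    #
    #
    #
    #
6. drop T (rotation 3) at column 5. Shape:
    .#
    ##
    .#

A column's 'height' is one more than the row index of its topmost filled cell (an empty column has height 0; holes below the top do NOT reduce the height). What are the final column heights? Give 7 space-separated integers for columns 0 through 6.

Drop 1: O rot2 at col 3 lands with bottom-row=0; cleared 0 line(s) (total 0); column heights now [0 0 0 2 2 0 0], max=2
Drop 2: L rot1 at col 4 lands with bottom-row=2; cleared 0 line(s) (total 0); column heights now [0 0 0 2 5 3 0], max=5
Drop 3: L rot2 at col 3 lands with bottom-row=4; cleared 0 line(s) (total 0); column heights now [0 0 0 6 6 6 0], max=6
Drop 4: J rot2 at col 2 lands with bottom-row=6; cleared 0 line(s) (total 0); column heights now [0 0 8 8 8 6 0], max=8
Drop 5: I rot1 at col 6 lands with bottom-row=0; cleared 0 line(s) (total 0); column heights now [0 0 8 8 8 6 4], max=8
Drop 6: T rot3 at col 5 lands with bottom-row=5; cleared 0 line(s) (total 0); column heights now [0 0 8 8 8 7 8], max=8

Answer: 0 0 8 8 8 7 8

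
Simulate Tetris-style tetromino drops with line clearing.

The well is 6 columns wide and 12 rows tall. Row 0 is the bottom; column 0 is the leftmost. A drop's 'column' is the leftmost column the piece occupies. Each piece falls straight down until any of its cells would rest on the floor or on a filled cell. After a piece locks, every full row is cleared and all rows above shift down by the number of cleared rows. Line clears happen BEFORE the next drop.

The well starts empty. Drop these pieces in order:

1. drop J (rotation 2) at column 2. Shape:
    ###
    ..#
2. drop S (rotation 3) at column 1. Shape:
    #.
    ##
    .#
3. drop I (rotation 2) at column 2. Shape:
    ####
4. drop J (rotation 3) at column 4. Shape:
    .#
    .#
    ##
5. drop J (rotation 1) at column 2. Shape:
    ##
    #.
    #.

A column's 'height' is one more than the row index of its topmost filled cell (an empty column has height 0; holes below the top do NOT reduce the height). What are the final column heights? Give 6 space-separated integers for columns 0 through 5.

Answer: 0 5 8 8 6 8

Derivation:
Drop 1: J rot2 at col 2 lands with bottom-row=0; cleared 0 line(s) (total 0); column heights now [0 0 2 2 2 0], max=2
Drop 2: S rot3 at col 1 lands with bottom-row=2; cleared 0 line(s) (total 0); column heights now [0 5 4 2 2 0], max=5
Drop 3: I rot2 at col 2 lands with bottom-row=4; cleared 0 line(s) (total 0); column heights now [0 5 5 5 5 5], max=5
Drop 4: J rot3 at col 4 lands with bottom-row=5; cleared 0 line(s) (total 0); column heights now [0 5 5 5 6 8], max=8
Drop 5: J rot1 at col 2 lands with bottom-row=5; cleared 0 line(s) (total 0); column heights now [0 5 8 8 6 8], max=8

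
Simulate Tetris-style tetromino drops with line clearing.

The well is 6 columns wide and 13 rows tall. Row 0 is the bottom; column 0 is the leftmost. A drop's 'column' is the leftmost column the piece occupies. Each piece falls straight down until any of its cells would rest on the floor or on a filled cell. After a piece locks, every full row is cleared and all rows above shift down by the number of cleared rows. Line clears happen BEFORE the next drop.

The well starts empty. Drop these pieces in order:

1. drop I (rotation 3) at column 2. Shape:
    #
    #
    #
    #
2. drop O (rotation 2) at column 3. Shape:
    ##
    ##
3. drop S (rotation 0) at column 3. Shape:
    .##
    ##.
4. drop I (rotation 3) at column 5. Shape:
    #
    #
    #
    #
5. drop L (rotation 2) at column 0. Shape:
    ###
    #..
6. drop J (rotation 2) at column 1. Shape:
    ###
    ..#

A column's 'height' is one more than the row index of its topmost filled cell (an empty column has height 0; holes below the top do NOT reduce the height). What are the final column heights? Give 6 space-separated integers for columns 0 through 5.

Drop 1: I rot3 at col 2 lands with bottom-row=0; cleared 0 line(s) (total 0); column heights now [0 0 4 0 0 0], max=4
Drop 2: O rot2 at col 3 lands with bottom-row=0; cleared 0 line(s) (total 0); column heights now [0 0 4 2 2 0], max=4
Drop 3: S rot0 at col 3 lands with bottom-row=2; cleared 0 line(s) (total 0); column heights now [0 0 4 3 4 4], max=4
Drop 4: I rot3 at col 5 lands with bottom-row=4; cleared 0 line(s) (total 0); column heights now [0 0 4 3 4 8], max=8
Drop 5: L rot2 at col 0 lands with bottom-row=3; cleared 0 line(s) (total 0); column heights now [5 5 5 3 4 8], max=8
Drop 6: J rot2 at col 1 lands with bottom-row=4; cleared 0 line(s) (total 0); column heights now [5 6 6 6 4 8], max=8

Answer: 5 6 6 6 4 8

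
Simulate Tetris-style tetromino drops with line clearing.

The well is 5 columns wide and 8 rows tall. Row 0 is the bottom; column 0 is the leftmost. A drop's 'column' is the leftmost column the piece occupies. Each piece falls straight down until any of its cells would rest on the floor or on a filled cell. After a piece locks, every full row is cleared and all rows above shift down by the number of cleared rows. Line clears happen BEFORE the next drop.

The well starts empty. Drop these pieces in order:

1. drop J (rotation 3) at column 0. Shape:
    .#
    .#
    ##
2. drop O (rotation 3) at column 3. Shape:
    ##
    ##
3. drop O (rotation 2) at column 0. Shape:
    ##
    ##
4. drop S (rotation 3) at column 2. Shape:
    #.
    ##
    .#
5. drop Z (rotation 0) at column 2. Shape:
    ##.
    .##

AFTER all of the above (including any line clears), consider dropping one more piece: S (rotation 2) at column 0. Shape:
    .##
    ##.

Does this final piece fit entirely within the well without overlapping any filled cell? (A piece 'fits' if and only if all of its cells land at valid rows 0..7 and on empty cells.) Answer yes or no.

Answer: yes

Derivation:
Drop 1: J rot3 at col 0 lands with bottom-row=0; cleared 0 line(s) (total 0); column heights now [1 3 0 0 0], max=3
Drop 2: O rot3 at col 3 lands with bottom-row=0; cleared 0 line(s) (total 0); column heights now [1 3 0 2 2], max=3
Drop 3: O rot2 at col 0 lands with bottom-row=3; cleared 0 line(s) (total 0); column heights now [5 5 0 2 2], max=5
Drop 4: S rot3 at col 2 lands with bottom-row=2; cleared 0 line(s) (total 0); column heights now [5 5 5 4 2], max=5
Drop 5: Z rot0 at col 2 lands with bottom-row=4; cleared 1 line(s) (total 1); column heights now [4 4 5 5 2], max=5
Test piece S rot2 at col 0 (width 3): heights before test = [4 4 5 5 2]; fits = True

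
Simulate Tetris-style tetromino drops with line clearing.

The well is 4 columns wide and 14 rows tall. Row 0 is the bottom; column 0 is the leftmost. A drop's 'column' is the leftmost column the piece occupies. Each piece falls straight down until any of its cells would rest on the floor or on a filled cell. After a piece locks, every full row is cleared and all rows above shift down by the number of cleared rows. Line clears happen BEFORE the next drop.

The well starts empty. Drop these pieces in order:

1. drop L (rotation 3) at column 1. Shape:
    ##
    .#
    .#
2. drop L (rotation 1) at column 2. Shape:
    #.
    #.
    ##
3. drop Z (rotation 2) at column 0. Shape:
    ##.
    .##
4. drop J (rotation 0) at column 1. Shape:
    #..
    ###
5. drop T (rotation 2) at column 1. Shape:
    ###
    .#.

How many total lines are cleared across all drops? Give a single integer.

Drop 1: L rot3 at col 1 lands with bottom-row=0; cleared 0 line(s) (total 0); column heights now [0 3 3 0], max=3
Drop 2: L rot1 at col 2 lands with bottom-row=3; cleared 0 line(s) (total 0); column heights now [0 3 6 4], max=6
Drop 3: Z rot2 at col 0 lands with bottom-row=6; cleared 0 line(s) (total 0); column heights now [8 8 7 4], max=8
Drop 4: J rot0 at col 1 lands with bottom-row=8; cleared 0 line(s) (total 0); column heights now [8 10 9 9], max=10
Drop 5: T rot2 at col 1 lands with bottom-row=9; cleared 0 line(s) (total 0); column heights now [8 11 11 11], max=11

Answer: 0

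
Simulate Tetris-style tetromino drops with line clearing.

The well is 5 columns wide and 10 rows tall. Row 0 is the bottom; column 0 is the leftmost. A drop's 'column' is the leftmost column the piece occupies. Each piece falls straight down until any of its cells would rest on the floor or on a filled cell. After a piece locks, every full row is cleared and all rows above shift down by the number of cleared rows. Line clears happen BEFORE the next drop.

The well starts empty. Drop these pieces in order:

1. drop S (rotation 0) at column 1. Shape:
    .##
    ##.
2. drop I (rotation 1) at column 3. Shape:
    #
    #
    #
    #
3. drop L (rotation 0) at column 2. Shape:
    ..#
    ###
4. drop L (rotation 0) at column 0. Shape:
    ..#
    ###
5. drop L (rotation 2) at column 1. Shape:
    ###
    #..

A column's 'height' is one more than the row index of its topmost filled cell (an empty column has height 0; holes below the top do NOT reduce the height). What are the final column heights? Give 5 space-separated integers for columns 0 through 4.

Drop 1: S rot0 at col 1 lands with bottom-row=0; cleared 0 line(s) (total 0); column heights now [0 1 2 2 0], max=2
Drop 2: I rot1 at col 3 lands with bottom-row=2; cleared 0 line(s) (total 0); column heights now [0 1 2 6 0], max=6
Drop 3: L rot0 at col 2 lands with bottom-row=6; cleared 0 line(s) (total 0); column heights now [0 1 7 7 8], max=8
Drop 4: L rot0 at col 0 lands with bottom-row=7; cleared 0 line(s) (total 0); column heights now [8 8 9 7 8], max=9
Drop 5: L rot2 at col 1 lands with bottom-row=8; cleared 0 line(s) (total 0); column heights now [8 10 10 10 8], max=10

Answer: 8 10 10 10 8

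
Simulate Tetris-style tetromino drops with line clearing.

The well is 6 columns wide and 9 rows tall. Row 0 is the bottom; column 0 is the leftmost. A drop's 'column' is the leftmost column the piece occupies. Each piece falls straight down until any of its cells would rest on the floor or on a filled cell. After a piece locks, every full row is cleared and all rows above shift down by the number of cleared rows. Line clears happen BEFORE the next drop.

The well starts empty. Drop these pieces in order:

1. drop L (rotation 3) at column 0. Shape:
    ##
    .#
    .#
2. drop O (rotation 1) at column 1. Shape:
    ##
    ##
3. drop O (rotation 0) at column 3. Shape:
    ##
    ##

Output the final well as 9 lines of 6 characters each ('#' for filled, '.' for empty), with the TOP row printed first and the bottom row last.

Answer: ......
......
......
......
.##...
.##...
##....
.#.##.
.#.##.

Derivation:
Drop 1: L rot3 at col 0 lands with bottom-row=0; cleared 0 line(s) (total 0); column heights now [3 3 0 0 0 0], max=3
Drop 2: O rot1 at col 1 lands with bottom-row=3; cleared 0 line(s) (total 0); column heights now [3 5 5 0 0 0], max=5
Drop 3: O rot0 at col 3 lands with bottom-row=0; cleared 0 line(s) (total 0); column heights now [3 5 5 2 2 0], max=5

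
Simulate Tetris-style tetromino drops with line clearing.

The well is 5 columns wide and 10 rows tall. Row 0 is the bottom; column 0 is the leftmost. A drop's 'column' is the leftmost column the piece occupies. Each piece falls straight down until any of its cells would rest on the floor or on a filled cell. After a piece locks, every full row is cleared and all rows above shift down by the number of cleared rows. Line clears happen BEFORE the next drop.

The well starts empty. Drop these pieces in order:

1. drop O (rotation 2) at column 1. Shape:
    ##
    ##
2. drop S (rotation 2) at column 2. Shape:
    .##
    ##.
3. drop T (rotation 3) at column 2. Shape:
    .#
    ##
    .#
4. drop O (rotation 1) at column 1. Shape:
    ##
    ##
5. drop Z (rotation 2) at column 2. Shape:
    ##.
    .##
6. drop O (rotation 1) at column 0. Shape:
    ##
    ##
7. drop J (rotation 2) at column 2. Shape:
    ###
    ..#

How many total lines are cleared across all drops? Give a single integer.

Drop 1: O rot2 at col 1 lands with bottom-row=0; cleared 0 line(s) (total 0); column heights now [0 2 2 0 0], max=2
Drop 2: S rot2 at col 2 lands with bottom-row=2; cleared 0 line(s) (total 0); column heights now [0 2 3 4 4], max=4
Drop 3: T rot3 at col 2 lands with bottom-row=4; cleared 0 line(s) (total 0); column heights now [0 2 6 7 4], max=7
Drop 4: O rot1 at col 1 lands with bottom-row=6; cleared 0 line(s) (total 0); column heights now [0 8 8 7 4], max=8
Drop 5: Z rot2 at col 2 lands with bottom-row=7; cleared 0 line(s) (total 0); column heights now [0 8 9 9 8], max=9
Drop 6: O rot1 at col 0 lands with bottom-row=8; cleared 0 line(s) (total 0); column heights now [10 10 9 9 8], max=10
Drop 7: J rot2 at col 2 lands with bottom-row=8; cleared 2 line(s) (total 2); column heights now [0 8 8 8 8], max=8

Answer: 2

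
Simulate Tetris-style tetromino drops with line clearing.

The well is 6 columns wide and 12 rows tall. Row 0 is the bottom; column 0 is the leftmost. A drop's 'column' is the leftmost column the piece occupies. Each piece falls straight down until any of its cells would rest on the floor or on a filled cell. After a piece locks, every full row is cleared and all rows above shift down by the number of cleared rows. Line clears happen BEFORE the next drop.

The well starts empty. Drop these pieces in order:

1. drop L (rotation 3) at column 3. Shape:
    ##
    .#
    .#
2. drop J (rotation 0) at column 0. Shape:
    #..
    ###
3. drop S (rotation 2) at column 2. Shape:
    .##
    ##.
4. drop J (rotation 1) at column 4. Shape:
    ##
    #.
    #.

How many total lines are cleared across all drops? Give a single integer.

Answer: 0

Derivation:
Drop 1: L rot3 at col 3 lands with bottom-row=0; cleared 0 line(s) (total 0); column heights now [0 0 0 3 3 0], max=3
Drop 2: J rot0 at col 0 lands with bottom-row=0; cleared 0 line(s) (total 0); column heights now [2 1 1 3 3 0], max=3
Drop 3: S rot2 at col 2 lands with bottom-row=3; cleared 0 line(s) (total 0); column heights now [2 1 4 5 5 0], max=5
Drop 4: J rot1 at col 4 lands with bottom-row=5; cleared 0 line(s) (total 0); column heights now [2 1 4 5 8 8], max=8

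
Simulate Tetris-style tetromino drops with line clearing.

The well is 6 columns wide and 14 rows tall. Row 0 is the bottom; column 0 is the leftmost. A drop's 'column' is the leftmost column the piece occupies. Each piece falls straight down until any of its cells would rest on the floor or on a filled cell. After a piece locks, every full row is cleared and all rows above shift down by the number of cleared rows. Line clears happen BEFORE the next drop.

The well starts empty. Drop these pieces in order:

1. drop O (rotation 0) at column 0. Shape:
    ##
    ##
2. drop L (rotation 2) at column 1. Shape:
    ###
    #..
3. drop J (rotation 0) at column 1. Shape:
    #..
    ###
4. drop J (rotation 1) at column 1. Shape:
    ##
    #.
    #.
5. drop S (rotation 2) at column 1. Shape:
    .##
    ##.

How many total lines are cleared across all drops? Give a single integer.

Drop 1: O rot0 at col 0 lands with bottom-row=0; cleared 0 line(s) (total 0); column heights now [2 2 0 0 0 0], max=2
Drop 2: L rot2 at col 1 lands with bottom-row=2; cleared 0 line(s) (total 0); column heights now [2 4 4 4 0 0], max=4
Drop 3: J rot0 at col 1 lands with bottom-row=4; cleared 0 line(s) (total 0); column heights now [2 6 5 5 0 0], max=6
Drop 4: J rot1 at col 1 lands with bottom-row=6; cleared 0 line(s) (total 0); column heights now [2 9 9 5 0 0], max=9
Drop 5: S rot2 at col 1 lands with bottom-row=9; cleared 0 line(s) (total 0); column heights now [2 10 11 11 0 0], max=11

Answer: 0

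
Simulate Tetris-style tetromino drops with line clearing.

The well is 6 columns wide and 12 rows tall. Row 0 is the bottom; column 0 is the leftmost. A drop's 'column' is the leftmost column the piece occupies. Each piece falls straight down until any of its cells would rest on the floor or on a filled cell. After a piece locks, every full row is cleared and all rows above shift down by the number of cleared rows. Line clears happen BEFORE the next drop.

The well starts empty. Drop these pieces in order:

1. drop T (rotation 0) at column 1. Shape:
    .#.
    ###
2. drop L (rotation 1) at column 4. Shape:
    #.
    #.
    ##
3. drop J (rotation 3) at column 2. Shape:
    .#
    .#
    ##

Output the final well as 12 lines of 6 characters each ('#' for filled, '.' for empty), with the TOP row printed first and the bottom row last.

Answer: ......
......
......
......
......
......
......
...#..
...#..
..###.
..#.#.
.#####

Derivation:
Drop 1: T rot0 at col 1 lands with bottom-row=0; cleared 0 line(s) (total 0); column heights now [0 1 2 1 0 0], max=2
Drop 2: L rot1 at col 4 lands with bottom-row=0; cleared 0 line(s) (total 0); column heights now [0 1 2 1 3 1], max=3
Drop 3: J rot3 at col 2 lands with bottom-row=2; cleared 0 line(s) (total 0); column heights now [0 1 3 5 3 1], max=5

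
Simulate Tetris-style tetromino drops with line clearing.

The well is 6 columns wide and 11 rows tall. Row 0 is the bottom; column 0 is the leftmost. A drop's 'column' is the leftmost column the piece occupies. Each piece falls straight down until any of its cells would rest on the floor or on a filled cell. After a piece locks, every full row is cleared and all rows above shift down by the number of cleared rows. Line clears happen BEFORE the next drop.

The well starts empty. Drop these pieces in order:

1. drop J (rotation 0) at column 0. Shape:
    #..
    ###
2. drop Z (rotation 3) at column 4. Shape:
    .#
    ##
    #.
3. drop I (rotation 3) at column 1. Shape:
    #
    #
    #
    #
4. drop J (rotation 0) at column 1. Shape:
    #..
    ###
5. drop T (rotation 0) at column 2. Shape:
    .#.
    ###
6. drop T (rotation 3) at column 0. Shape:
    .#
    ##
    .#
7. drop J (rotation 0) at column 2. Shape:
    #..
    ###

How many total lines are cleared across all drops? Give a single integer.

Answer: 0

Derivation:
Drop 1: J rot0 at col 0 lands with bottom-row=0; cleared 0 line(s) (total 0); column heights now [2 1 1 0 0 0], max=2
Drop 2: Z rot3 at col 4 lands with bottom-row=0; cleared 0 line(s) (total 0); column heights now [2 1 1 0 2 3], max=3
Drop 3: I rot3 at col 1 lands with bottom-row=1; cleared 0 line(s) (total 0); column heights now [2 5 1 0 2 3], max=5
Drop 4: J rot0 at col 1 lands with bottom-row=5; cleared 0 line(s) (total 0); column heights now [2 7 6 6 2 3], max=7
Drop 5: T rot0 at col 2 lands with bottom-row=6; cleared 0 line(s) (total 0); column heights now [2 7 7 8 7 3], max=8
Drop 6: T rot3 at col 0 lands with bottom-row=7; cleared 0 line(s) (total 0); column heights now [9 10 7 8 7 3], max=10
Drop 7: J rot0 at col 2 lands with bottom-row=8; cleared 0 line(s) (total 0); column heights now [9 10 10 9 9 3], max=10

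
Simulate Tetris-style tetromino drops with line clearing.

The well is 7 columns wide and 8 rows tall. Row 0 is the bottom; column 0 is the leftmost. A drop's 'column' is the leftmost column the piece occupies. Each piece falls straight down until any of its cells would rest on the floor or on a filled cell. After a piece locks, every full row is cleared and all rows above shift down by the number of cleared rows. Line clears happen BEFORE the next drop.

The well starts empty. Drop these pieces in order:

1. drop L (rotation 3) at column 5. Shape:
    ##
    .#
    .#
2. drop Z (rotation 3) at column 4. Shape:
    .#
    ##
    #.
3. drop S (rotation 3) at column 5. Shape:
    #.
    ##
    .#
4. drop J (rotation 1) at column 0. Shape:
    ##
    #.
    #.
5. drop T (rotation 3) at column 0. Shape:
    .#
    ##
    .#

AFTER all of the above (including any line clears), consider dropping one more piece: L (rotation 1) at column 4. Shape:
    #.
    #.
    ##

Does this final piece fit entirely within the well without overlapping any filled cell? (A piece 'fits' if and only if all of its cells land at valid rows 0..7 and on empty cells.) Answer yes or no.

Drop 1: L rot3 at col 5 lands with bottom-row=0; cleared 0 line(s) (total 0); column heights now [0 0 0 0 0 3 3], max=3
Drop 2: Z rot3 at col 4 lands with bottom-row=2; cleared 0 line(s) (total 0); column heights now [0 0 0 0 4 5 3], max=5
Drop 3: S rot3 at col 5 lands with bottom-row=4; cleared 0 line(s) (total 0); column heights now [0 0 0 0 4 7 6], max=7
Drop 4: J rot1 at col 0 lands with bottom-row=0; cleared 0 line(s) (total 0); column heights now [3 3 0 0 4 7 6], max=7
Drop 5: T rot3 at col 0 lands with bottom-row=3; cleared 0 line(s) (total 0); column heights now [5 6 0 0 4 7 6], max=7
Test piece L rot1 at col 4 (width 2): heights before test = [5 6 0 0 4 7 6]; fits = False

Answer: no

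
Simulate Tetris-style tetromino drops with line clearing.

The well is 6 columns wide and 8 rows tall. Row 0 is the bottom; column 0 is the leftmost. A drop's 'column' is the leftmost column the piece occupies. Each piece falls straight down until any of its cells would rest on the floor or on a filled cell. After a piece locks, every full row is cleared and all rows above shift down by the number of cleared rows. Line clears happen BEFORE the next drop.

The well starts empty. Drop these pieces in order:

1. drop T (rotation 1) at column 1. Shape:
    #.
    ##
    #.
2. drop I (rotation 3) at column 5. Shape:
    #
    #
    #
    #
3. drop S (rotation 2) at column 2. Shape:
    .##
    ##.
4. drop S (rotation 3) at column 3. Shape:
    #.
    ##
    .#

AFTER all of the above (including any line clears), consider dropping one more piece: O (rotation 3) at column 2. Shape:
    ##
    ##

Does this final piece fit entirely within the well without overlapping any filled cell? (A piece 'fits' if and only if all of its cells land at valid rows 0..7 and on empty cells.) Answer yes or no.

Drop 1: T rot1 at col 1 lands with bottom-row=0; cleared 0 line(s) (total 0); column heights now [0 3 2 0 0 0], max=3
Drop 2: I rot3 at col 5 lands with bottom-row=0; cleared 0 line(s) (total 0); column heights now [0 3 2 0 0 4], max=4
Drop 3: S rot2 at col 2 lands with bottom-row=2; cleared 0 line(s) (total 0); column heights now [0 3 3 4 4 4], max=4
Drop 4: S rot3 at col 3 lands with bottom-row=4; cleared 0 line(s) (total 0); column heights now [0 3 3 7 6 4], max=7
Test piece O rot3 at col 2 (width 2): heights before test = [0 3 3 7 6 4]; fits = False

Answer: no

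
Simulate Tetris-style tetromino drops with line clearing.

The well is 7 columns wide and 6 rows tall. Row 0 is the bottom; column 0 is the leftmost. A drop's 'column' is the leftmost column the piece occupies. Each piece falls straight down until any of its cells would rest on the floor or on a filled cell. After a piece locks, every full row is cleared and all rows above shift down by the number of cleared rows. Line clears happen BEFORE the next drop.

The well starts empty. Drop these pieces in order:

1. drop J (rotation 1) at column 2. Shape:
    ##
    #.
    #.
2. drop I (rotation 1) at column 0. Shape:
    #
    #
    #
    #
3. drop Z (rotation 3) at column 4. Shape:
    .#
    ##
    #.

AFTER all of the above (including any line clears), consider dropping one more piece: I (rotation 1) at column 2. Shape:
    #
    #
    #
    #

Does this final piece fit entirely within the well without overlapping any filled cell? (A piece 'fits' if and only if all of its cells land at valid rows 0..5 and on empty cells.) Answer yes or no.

Drop 1: J rot1 at col 2 lands with bottom-row=0; cleared 0 line(s) (total 0); column heights now [0 0 3 3 0 0 0], max=3
Drop 2: I rot1 at col 0 lands with bottom-row=0; cleared 0 line(s) (total 0); column heights now [4 0 3 3 0 0 0], max=4
Drop 3: Z rot3 at col 4 lands with bottom-row=0; cleared 0 line(s) (total 0); column heights now [4 0 3 3 2 3 0], max=4
Test piece I rot1 at col 2 (width 1): heights before test = [4 0 3 3 2 3 0]; fits = False

Answer: no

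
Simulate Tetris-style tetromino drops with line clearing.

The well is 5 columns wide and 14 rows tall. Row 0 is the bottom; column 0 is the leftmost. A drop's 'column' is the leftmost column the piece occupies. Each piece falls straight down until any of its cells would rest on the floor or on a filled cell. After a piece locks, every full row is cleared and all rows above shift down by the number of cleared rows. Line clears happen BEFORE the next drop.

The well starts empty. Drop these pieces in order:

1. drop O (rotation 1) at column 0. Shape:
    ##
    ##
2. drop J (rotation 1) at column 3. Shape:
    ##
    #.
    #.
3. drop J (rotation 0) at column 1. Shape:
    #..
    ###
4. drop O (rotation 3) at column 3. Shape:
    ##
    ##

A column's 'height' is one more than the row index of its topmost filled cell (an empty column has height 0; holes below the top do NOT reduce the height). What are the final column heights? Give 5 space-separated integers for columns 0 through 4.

Answer: 2 5 4 6 6

Derivation:
Drop 1: O rot1 at col 0 lands with bottom-row=0; cleared 0 line(s) (total 0); column heights now [2 2 0 0 0], max=2
Drop 2: J rot1 at col 3 lands with bottom-row=0; cleared 0 line(s) (total 0); column heights now [2 2 0 3 3], max=3
Drop 3: J rot0 at col 1 lands with bottom-row=3; cleared 0 line(s) (total 0); column heights now [2 5 4 4 3], max=5
Drop 4: O rot3 at col 3 lands with bottom-row=4; cleared 0 line(s) (total 0); column heights now [2 5 4 6 6], max=6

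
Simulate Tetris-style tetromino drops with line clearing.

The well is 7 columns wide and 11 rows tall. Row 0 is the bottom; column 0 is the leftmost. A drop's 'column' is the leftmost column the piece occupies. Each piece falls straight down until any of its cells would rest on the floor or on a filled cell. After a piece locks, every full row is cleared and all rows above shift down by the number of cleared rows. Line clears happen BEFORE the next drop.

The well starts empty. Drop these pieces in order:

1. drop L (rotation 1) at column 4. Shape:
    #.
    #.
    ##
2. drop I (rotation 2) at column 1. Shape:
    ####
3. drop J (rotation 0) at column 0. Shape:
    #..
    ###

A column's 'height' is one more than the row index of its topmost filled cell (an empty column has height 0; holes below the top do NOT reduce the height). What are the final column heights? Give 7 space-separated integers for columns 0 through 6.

Drop 1: L rot1 at col 4 lands with bottom-row=0; cleared 0 line(s) (total 0); column heights now [0 0 0 0 3 1 0], max=3
Drop 2: I rot2 at col 1 lands with bottom-row=3; cleared 0 line(s) (total 0); column heights now [0 4 4 4 4 1 0], max=4
Drop 3: J rot0 at col 0 lands with bottom-row=4; cleared 0 line(s) (total 0); column heights now [6 5 5 4 4 1 0], max=6

Answer: 6 5 5 4 4 1 0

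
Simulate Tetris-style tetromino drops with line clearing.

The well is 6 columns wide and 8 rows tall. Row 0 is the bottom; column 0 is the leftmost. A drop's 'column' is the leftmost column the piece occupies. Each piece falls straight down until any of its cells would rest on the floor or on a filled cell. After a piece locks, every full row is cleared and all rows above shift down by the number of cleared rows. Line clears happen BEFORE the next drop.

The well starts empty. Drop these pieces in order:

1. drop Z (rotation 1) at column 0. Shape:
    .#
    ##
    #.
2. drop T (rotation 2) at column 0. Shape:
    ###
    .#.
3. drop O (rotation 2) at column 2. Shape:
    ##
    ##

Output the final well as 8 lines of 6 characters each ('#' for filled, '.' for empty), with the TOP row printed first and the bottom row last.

Answer: ......
..##..
..##..
###...
.#....
.#....
##....
#.....

Derivation:
Drop 1: Z rot1 at col 0 lands with bottom-row=0; cleared 0 line(s) (total 0); column heights now [2 3 0 0 0 0], max=3
Drop 2: T rot2 at col 0 lands with bottom-row=3; cleared 0 line(s) (total 0); column heights now [5 5 5 0 0 0], max=5
Drop 3: O rot2 at col 2 lands with bottom-row=5; cleared 0 line(s) (total 0); column heights now [5 5 7 7 0 0], max=7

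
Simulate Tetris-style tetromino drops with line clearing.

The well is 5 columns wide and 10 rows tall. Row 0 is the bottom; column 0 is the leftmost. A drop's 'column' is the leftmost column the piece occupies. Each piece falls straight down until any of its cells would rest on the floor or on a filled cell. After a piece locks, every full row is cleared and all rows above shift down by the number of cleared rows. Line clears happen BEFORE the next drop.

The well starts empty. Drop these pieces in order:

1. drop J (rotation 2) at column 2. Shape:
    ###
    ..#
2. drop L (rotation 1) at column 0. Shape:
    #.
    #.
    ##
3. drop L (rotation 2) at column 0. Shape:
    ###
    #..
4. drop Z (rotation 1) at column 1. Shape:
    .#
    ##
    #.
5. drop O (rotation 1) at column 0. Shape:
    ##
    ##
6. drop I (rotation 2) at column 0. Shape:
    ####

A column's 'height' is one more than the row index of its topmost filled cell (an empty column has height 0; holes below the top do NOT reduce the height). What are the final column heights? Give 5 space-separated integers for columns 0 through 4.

Drop 1: J rot2 at col 2 lands with bottom-row=0; cleared 0 line(s) (total 0); column heights now [0 0 2 2 2], max=2
Drop 2: L rot1 at col 0 lands with bottom-row=0; cleared 0 line(s) (total 0); column heights now [3 1 2 2 2], max=3
Drop 3: L rot2 at col 0 lands with bottom-row=3; cleared 0 line(s) (total 0); column heights now [5 5 5 2 2], max=5
Drop 4: Z rot1 at col 1 lands with bottom-row=5; cleared 0 line(s) (total 0); column heights now [5 7 8 2 2], max=8
Drop 5: O rot1 at col 0 lands with bottom-row=7; cleared 0 line(s) (total 0); column heights now [9 9 8 2 2], max=9
Drop 6: I rot2 at col 0 lands with bottom-row=9; cleared 0 line(s) (total 0); column heights now [10 10 10 10 2], max=10

Answer: 10 10 10 10 2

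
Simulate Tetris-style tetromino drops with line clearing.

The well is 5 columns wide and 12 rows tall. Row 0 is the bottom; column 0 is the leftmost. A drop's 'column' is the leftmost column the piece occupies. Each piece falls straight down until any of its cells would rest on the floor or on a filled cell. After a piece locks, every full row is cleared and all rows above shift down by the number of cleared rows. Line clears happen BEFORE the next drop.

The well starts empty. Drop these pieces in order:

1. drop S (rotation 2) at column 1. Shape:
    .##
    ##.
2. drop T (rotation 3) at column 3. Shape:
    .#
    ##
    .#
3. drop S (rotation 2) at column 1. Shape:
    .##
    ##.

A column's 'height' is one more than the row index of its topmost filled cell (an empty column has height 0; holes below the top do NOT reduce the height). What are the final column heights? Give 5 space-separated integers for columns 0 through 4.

Drop 1: S rot2 at col 1 lands with bottom-row=0; cleared 0 line(s) (total 0); column heights now [0 1 2 2 0], max=2
Drop 2: T rot3 at col 3 lands with bottom-row=1; cleared 0 line(s) (total 0); column heights now [0 1 2 3 4], max=4
Drop 3: S rot2 at col 1 lands with bottom-row=2; cleared 0 line(s) (total 0); column heights now [0 3 4 4 4], max=4

Answer: 0 3 4 4 4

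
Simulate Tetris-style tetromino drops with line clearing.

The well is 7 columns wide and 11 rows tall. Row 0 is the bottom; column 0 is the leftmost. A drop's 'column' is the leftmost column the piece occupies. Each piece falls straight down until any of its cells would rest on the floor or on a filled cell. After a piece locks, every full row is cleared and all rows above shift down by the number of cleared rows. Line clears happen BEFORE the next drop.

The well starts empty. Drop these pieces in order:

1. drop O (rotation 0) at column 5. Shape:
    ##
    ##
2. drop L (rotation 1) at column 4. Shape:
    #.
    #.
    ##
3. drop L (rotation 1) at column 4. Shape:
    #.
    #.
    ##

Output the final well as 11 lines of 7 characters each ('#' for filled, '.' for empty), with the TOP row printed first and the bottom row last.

Drop 1: O rot0 at col 5 lands with bottom-row=0; cleared 0 line(s) (total 0); column heights now [0 0 0 0 0 2 2], max=2
Drop 2: L rot1 at col 4 lands with bottom-row=2; cleared 0 line(s) (total 0); column heights now [0 0 0 0 5 3 2], max=5
Drop 3: L rot1 at col 4 lands with bottom-row=5; cleared 0 line(s) (total 0); column heights now [0 0 0 0 8 6 2], max=8

Answer: .......
.......
.......
....#..
....#..
....##.
....#..
....#..
....##.
.....##
.....##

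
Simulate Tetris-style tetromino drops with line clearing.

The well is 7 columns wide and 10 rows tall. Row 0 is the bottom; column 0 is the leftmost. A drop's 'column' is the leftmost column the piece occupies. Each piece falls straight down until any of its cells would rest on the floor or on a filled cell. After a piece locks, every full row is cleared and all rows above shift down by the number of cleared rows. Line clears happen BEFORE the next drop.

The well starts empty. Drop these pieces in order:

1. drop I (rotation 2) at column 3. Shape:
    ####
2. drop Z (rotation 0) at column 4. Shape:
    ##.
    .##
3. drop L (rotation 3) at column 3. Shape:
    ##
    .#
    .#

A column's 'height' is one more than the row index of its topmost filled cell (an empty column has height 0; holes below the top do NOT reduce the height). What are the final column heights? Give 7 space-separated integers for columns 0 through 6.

Drop 1: I rot2 at col 3 lands with bottom-row=0; cleared 0 line(s) (total 0); column heights now [0 0 0 1 1 1 1], max=1
Drop 2: Z rot0 at col 4 lands with bottom-row=1; cleared 0 line(s) (total 0); column heights now [0 0 0 1 3 3 2], max=3
Drop 3: L rot3 at col 3 lands with bottom-row=3; cleared 0 line(s) (total 0); column heights now [0 0 0 6 6 3 2], max=6

Answer: 0 0 0 6 6 3 2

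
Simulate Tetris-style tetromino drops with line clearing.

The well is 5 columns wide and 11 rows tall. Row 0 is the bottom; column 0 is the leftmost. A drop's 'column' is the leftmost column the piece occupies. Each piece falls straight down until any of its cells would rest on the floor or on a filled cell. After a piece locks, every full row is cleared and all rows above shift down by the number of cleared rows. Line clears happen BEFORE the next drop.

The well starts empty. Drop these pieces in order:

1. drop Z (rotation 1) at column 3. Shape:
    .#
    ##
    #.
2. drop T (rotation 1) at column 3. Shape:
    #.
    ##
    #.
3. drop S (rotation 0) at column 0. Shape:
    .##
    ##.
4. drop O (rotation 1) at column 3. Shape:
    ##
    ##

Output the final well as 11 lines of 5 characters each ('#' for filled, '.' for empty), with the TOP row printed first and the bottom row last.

Answer: .....
.....
.....
.....
...##
...##
...#.
...##
...##
.####
##.#.

Derivation:
Drop 1: Z rot1 at col 3 lands with bottom-row=0; cleared 0 line(s) (total 0); column heights now [0 0 0 2 3], max=3
Drop 2: T rot1 at col 3 lands with bottom-row=2; cleared 0 line(s) (total 0); column heights now [0 0 0 5 4], max=5
Drop 3: S rot0 at col 0 lands with bottom-row=0; cleared 0 line(s) (total 0); column heights now [1 2 2 5 4], max=5
Drop 4: O rot1 at col 3 lands with bottom-row=5; cleared 0 line(s) (total 0); column heights now [1 2 2 7 7], max=7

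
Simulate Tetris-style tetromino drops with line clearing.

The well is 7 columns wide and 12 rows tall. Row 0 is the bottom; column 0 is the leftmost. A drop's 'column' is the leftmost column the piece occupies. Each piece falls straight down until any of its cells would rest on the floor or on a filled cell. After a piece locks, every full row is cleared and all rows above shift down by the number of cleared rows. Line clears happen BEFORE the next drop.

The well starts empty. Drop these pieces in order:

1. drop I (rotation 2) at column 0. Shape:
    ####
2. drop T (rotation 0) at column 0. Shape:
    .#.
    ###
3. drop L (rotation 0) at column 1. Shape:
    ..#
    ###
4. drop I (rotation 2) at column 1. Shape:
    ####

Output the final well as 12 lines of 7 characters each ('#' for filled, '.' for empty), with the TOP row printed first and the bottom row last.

Drop 1: I rot2 at col 0 lands with bottom-row=0; cleared 0 line(s) (total 0); column heights now [1 1 1 1 0 0 0], max=1
Drop 2: T rot0 at col 0 lands with bottom-row=1; cleared 0 line(s) (total 0); column heights now [2 3 2 1 0 0 0], max=3
Drop 3: L rot0 at col 1 lands with bottom-row=3; cleared 0 line(s) (total 0); column heights now [2 4 4 5 0 0 0], max=5
Drop 4: I rot2 at col 1 lands with bottom-row=5; cleared 0 line(s) (total 0); column heights now [2 6 6 6 6 0 0], max=6

Answer: .......
.......
.......
.......
.......
.......
.####..
...#...
.###...
.#.....
###....
####...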